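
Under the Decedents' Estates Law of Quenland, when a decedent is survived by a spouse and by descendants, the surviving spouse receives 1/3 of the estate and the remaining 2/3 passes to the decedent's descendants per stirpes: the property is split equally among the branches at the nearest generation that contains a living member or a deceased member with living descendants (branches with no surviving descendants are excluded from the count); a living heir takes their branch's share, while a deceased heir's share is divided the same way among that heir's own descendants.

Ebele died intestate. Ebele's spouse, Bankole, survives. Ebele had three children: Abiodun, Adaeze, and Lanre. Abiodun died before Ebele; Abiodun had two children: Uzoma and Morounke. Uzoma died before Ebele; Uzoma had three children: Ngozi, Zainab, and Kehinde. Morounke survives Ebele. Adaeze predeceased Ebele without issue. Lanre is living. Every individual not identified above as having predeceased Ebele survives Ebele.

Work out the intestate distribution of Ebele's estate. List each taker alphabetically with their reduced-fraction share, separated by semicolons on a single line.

Bankole 1/3; Kehinde 1/18; Lanre 1/3; Morounke 1/6; Ngozi 1/18; Zainab 1/18

Bankole, as surviving spouse, takes 1/3.
The remaining 2/3 passes to Ebele's descendants per stirpes.
Adaeze left no surviving issue, so that branch lapses and is disregarded.
The 2/3 is divided into 2 equal shares of 1/3 among Abiodun, Lanre.
Abiodun predeceased; the 1/3 allotted to Abiodun's branch passes to Abiodun's issue by representation.
The 1/3 is divided into 2 equal shares of 1/6 among Uzoma, Morounke.
Uzoma predeceased; the 1/6 allotted to Uzoma's branch passes to Uzoma's issue by representation.
The 1/6 is divided into 3 equal shares of 1/18 among Ngozi, Zainab, Kehinde.
Ngozi is living and takes 1/18.
Zainab is living and takes 1/18.
Kehinde is living and takes 1/18.
Morounke is living and takes 1/6.
Lanre is living and takes 1/3.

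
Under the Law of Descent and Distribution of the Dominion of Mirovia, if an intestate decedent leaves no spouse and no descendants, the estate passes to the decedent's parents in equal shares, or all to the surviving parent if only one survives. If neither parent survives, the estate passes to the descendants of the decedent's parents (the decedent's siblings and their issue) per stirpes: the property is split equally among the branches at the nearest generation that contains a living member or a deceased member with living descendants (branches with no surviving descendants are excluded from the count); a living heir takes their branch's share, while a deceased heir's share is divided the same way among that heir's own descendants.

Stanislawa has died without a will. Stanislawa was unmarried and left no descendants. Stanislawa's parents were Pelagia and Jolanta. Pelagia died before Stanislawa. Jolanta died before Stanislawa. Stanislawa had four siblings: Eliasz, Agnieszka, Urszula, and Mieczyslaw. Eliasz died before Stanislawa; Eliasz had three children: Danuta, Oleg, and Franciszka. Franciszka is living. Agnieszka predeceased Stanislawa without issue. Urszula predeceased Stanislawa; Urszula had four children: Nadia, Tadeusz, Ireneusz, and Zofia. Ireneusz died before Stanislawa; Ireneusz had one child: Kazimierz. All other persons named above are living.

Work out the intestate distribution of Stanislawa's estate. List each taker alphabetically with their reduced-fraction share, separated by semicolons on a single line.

Neither parent survives and there are no descendants, so the estate passes to Stanislawa's siblings and their issue per stirpes.
Agnieszka left no surviving issue, so that branch lapses and is disregarded.
The estate is divided into 3 equal shares of 1/3 among Eliasz, Urszula, Mieczyslaw.
Eliasz predeceased; the 1/3 allotted to Eliasz's branch passes to Eliasz's issue by representation.
The 1/3 is divided into 3 equal shares of 1/9 among Danuta, Oleg, Franciszka.
Danuta is living and takes 1/9.
Oleg is living and takes 1/9.
Franciszka is living and takes 1/9.
Urszula predeceased; the 1/3 allotted to Urszula's branch passes to Urszula's issue by representation.
The 1/3 is divided into 4 equal shares of 1/12 among Nadia, Tadeusz, Ireneusz, Zofia.
Nadia is living and takes 1/12.
Tadeusz is living and takes 1/12.
Ireneusz predeceased; the 1/12 allotted to Ireneusz's branch passes to Ireneusz's issue by representation.
Kazimierz is the sole taker at this level and receives the full 1/12.
Zofia is living and takes 1/12.
Mieczyslaw is living and takes 1/3.

Danuta 1/9; Franciszka 1/9; Kazimierz 1/12; Mieczyslaw 1/3; Nadia 1/12; Oleg 1/9; Tadeusz 1/12; Zofia 1/12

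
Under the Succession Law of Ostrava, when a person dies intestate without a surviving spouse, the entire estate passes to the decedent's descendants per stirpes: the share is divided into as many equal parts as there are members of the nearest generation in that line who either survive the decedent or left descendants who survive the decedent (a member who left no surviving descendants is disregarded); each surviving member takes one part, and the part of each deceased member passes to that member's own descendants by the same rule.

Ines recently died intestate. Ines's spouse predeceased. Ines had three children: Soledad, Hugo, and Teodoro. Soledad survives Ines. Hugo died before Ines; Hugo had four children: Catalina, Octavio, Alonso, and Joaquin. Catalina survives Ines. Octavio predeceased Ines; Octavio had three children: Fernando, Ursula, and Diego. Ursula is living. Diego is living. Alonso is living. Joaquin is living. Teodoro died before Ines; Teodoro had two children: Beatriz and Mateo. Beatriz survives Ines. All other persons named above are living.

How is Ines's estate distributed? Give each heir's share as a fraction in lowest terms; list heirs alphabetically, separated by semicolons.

Alonso 1/12; Beatriz 1/6; Catalina 1/12; Diego 1/36; Fernando 1/36; Joaquin 1/12; Mateo 1/6; Soledad 1/3; Ursula 1/36

There is no surviving spouse, so the entire estate passes to Ines's descendants per stirpes.
The estate is divided into 3 equal shares of 1/3 among Soledad, Hugo, Teodoro.
Soledad is living and takes 1/3.
Hugo predeceased; the 1/3 allotted to Hugo's branch passes to Hugo's issue by representation.
The 1/3 is divided into 4 equal shares of 1/12 among Catalina, Octavio, Alonso, Joaquin.
Catalina is living and takes 1/12.
Octavio predeceased; the 1/12 allotted to Octavio's branch passes to Octavio's issue by representation.
The 1/12 is divided into 3 equal shares of 1/36 among Fernando, Ursula, Diego.
Fernando is living and takes 1/36.
Ursula is living and takes 1/36.
Diego is living and takes 1/36.
Alonso is living and takes 1/12.
Joaquin is living and takes 1/12.
Teodoro predeceased; the 1/3 allotted to Teodoro's branch passes to Teodoro's issue by representation.
The 1/3 is divided into 2 equal shares of 1/6 among Beatriz, Mateo.
Beatriz is living and takes 1/6.
Mateo is living and takes 1/6.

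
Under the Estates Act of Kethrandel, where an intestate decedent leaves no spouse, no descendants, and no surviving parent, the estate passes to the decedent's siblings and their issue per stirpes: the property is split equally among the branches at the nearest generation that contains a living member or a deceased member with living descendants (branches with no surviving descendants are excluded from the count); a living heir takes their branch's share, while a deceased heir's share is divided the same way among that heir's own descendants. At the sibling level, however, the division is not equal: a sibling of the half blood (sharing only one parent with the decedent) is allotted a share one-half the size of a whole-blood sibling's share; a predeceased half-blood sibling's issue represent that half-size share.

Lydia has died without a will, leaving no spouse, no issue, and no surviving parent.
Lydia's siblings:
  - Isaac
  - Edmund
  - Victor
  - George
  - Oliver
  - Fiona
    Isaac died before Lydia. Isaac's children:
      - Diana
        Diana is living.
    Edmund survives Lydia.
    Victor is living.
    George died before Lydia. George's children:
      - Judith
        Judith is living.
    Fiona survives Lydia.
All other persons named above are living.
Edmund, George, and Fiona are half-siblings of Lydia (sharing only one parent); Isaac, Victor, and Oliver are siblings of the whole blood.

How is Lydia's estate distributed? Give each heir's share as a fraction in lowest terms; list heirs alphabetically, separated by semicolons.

Diana 2/9; Edmund 1/9; Fiona 1/9; Judith 1/9; Oliver 2/9; Victor 2/9

No spouse, descendants, or parent survives, so the estate passes to Lydia's siblings per stirpes.
Half-blood siblings count for one-half the weight of whole-blood siblings at the initial division.
Dividing 1 in proportion to weights (total weight 9/2): Isaac (weight 1) → 2/9; Edmund (weight 1/2) → 1/9; Victor (weight 1) → 2/9; George (weight 1/2) → 1/9; Oliver (weight 1) → 2/9; Fiona (weight 1/2) → 1/9.
Isaac predeceased; the 2/9 allotted to Isaac's branch passes to Isaac's issue by representation.
Diana is the sole taker at this level and receives the full 2/9.
Edmund is living and takes 1/9.
Victor is living and takes 2/9.
George predeceased; the 1/9 allotted to George's branch passes to George's issue by representation.
Judith is the sole taker at this level and receives the full 1/9.
Oliver is living and takes 2/9.
Fiona is living and takes 1/9.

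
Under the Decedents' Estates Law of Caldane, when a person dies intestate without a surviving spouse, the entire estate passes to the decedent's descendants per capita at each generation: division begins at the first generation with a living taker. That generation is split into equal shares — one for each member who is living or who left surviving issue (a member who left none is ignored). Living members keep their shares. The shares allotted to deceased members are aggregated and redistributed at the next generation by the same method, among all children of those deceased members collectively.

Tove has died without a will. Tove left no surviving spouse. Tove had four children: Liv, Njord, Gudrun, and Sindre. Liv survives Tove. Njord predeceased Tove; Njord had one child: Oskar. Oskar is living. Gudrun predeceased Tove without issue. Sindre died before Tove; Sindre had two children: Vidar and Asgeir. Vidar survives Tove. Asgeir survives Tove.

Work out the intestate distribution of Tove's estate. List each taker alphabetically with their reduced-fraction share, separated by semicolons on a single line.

Asgeir 2/9; Liv 1/3; Oskar 2/9; Vidar 2/9

There is no surviving spouse, so the entire estate passes to Tove's descendants per capita at each generation.
At generation 1 (Liv, Njord, Sindre) there are 3 shares of (1)/3 = 1/3 each.
Living: Liv — each takes 1/3.
Deceased: Njord and Sindre. Their combined 2/3 is pooled and carried to generation 2.
At generation 2 (Oskar, Vidar, Asgeir) there are 3 shares of (2/3)/3 = 2/9 each.
Living: Oskar, Vidar, and Asgeir — each takes 2/9.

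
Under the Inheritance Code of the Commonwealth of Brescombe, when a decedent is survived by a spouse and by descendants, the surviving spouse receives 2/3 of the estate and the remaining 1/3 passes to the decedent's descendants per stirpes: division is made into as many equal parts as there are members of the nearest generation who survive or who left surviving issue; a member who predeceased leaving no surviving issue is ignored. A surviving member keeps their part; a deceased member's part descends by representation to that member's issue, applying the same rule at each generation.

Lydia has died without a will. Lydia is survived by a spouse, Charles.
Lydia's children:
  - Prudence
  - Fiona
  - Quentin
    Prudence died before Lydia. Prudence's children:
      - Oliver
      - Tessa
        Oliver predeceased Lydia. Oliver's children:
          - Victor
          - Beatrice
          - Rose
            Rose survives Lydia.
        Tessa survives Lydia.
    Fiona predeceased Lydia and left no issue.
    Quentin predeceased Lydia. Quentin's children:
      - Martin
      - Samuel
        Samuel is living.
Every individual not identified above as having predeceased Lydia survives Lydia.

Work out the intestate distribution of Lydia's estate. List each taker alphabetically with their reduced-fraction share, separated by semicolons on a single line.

Beatrice 1/36; Charles 2/3; Martin 1/12; Rose 1/36; Samuel 1/12; Tessa 1/12; Victor 1/36

Charles, as surviving spouse, takes 2/3.
The remaining 1/3 passes to Lydia's descendants per stirpes.
Fiona left no surviving issue, so that branch lapses and is disregarded.
The 1/3 is divided into 2 equal shares of 1/6 among Prudence, Quentin.
Prudence predeceased; the 1/6 allotted to Prudence's branch passes to Prudence's issue by representation.
The 1/6 is divided into 2 equal shares of 1/12 among Oliver, Tessa.
Oliver predeceased; the 1/12 allotted to Oliver's branch passes to Oliver's issue by representation.
The 1/12 is divided into 3 equal shares of 1/36 among Victor, Beatrice, Rose.
Victor is living and takes 1/36.
Beatrice is living and takes 1/36.
Rose is living and takes 1/36.
Tessa is living and takes 1/12.
Quentin predeceased; the 1/6 allotted to Quentin's branch passes to Quentin's issue by representation.
The 1/6 is divided into 2 equal shares of 1/12 among Martin, Samuel.
Martin is living and takes 1/12.
Samuel is living and takes 1/12.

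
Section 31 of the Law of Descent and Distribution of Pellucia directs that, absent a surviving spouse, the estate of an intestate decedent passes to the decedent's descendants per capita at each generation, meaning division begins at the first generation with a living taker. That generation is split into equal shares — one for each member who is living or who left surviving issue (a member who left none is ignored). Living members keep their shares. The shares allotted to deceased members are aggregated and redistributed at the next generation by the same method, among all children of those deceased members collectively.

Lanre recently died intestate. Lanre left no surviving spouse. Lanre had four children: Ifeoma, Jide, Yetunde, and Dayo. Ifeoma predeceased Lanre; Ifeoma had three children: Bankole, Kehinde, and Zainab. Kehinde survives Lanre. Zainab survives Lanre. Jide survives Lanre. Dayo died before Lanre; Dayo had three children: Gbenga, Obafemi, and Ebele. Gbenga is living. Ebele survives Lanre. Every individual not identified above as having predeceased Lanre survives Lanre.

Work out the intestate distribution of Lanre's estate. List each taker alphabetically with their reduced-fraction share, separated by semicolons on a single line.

There is no surviving spouse, so the entire estate passes to Lanre's descendants per capita at each generation.
At generation 1 (Ifeoma, Jide, Yetunde, Dayo) there are 4 shares of (1)/4 = 1/4 each.
Living: Jide and Yetunde — each takes 1/4.
Deceased: Ifeoma and Dayo. Their combined 1/2 is pooled and carried to generation 2.
At generation 2 (Bankole, Kehinde, Zainab, Gbenga, Obafemi, Ebele) there are 6 shares of (1/2)/6 = 1/12 each.
Living: Bankole, Kehinde, Zainab, Gbenga, Obafemi, and Ebele — each takes 1/12.

Bankole 1/12; Ebele 1/12; Gbenga 1/12; Jide 1/4; Kehinde 1/12; Obafemi 1/12; Yetunde 1/4; Zainab 1/12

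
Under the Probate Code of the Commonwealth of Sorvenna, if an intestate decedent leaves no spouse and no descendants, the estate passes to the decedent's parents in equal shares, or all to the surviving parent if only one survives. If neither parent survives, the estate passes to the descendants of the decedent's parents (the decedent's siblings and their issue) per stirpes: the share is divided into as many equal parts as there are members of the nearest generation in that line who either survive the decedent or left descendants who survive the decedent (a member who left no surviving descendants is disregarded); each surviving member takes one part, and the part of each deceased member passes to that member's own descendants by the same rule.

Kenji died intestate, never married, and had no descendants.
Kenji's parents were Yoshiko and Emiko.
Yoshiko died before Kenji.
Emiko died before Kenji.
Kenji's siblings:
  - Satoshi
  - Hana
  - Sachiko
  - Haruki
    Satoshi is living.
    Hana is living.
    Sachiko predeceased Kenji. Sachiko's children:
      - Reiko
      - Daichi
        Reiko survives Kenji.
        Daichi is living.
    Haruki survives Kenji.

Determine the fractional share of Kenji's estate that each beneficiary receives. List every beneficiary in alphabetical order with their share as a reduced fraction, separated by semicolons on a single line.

Neither parent survives and there are no descendants, so the estate passes to Kenji's siblings and their issue per stirpes.
The estate is divided into 4 equal shares of 1/4 among Satoshi, Hana, Sachiko, Haruki.
Satoshi is living and takes 1/4.
Hana is living and takes 1/4.
Sachiko predeceased; the 1/4 allotted to Sachiko's branch passes to Sachiko's issue by representation.
The 1/4 is divided into 2 equal shares of 1/8 among Reiko, Daichi.
Reiko is living and takes 1/8.
Daichi is living and takes 1/8.
Haruki is living and takes 1/4.

Daichi 1/8; Hana 1/4; Haruki 1/4; Reiko 1/8; Satoshi 1/4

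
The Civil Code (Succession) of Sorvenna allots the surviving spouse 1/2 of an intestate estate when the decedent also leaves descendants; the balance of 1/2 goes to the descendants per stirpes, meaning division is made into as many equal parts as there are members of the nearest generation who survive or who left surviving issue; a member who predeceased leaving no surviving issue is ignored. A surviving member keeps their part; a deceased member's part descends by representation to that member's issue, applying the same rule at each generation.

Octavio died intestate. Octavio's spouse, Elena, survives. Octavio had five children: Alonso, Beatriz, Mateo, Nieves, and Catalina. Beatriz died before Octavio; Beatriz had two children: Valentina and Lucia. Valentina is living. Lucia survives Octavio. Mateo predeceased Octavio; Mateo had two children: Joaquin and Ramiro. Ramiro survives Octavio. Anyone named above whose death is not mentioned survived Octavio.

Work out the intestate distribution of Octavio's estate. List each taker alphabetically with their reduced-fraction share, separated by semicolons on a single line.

Elena, as surviving spouse, takes 1/2.
The remaining 1/2 passes to Octavio's descendants per stirpes.
The 1/2 is divided into 5 equal shares of 1/10 among Alonso, Beatriz, Mateo, Nieves, Catalina.
Alonso is living and takes 1/10.
Beatriz predeceased; the 1/10 allotted to Beatriz's branch passes to Beatriz's issue by representation.
The 1/10 is divided into 2 equal shares of 1/20 among Valentina, Lucia.
Valentina is living and takes 1/20.
Lucia is living and takes 1/20.
Mateo predeceased; the 1/10 allotted to Mateo's branch passes to Mateo's issue by representation.
The 1/10 is divided into 2 equal shares of 1/20 among Joaquin, Ramiro.
Joaquin is living and takes 1/20.
Ramiro is living and takes 1/20.
Nieves is living and takes 1/10.
Catalina is living and takes 1/10.

Alonso 1/10; Catalina 1/10; Elena 1/2; Joaquin 1/20; Lucia 1/20; Nieves 1/10; Ramiro 1/20; Valentina 1/20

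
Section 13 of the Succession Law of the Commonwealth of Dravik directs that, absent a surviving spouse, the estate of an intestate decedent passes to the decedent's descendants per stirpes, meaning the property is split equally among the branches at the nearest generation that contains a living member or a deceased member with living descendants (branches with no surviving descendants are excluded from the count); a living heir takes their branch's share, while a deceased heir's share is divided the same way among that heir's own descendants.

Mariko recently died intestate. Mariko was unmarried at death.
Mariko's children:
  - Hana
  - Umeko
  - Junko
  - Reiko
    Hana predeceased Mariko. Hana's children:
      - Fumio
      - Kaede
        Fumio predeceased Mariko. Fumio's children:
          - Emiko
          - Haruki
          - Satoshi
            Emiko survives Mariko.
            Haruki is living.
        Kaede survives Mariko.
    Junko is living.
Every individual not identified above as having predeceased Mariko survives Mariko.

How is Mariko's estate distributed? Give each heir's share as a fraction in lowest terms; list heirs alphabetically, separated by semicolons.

There is no surviving spouse, so the entire estate passes to Mariko's descendants per stirpes.
The estate is divided into 4 equal shares of 1/4 among Hana, Umeko, Junko, Reiko.
Hana predeceased; the 1/4 allotted to Hana's branch passes to Hana's issue by representation.
The 1/4 is divided into 2 equal shares of 1/8 among Fumio, Kaede.
Fumio predeceased; the 1/8 allotted to Fumio's branch passes to Fumio's issue by representation.
The 1/8 is divided into 3 equal shares of 1/24 among Emiko, Haruki, Satoshi.
Emiko is living and takes 1/24.
Haruki is living and takes 1/24.
Satoshi is living and takes 1/24.
Kaede is living and takes 1/8.
Umeko is living and takes 1/4.
Junko is living and takes 1/4.
Reiko is living and takes 1/4.

Emiko 1/24; Haruki 1/24; Junko 1/4; Kaede 1/8; Reiko 1/4; Satoshi 1/24; Umeko 1/4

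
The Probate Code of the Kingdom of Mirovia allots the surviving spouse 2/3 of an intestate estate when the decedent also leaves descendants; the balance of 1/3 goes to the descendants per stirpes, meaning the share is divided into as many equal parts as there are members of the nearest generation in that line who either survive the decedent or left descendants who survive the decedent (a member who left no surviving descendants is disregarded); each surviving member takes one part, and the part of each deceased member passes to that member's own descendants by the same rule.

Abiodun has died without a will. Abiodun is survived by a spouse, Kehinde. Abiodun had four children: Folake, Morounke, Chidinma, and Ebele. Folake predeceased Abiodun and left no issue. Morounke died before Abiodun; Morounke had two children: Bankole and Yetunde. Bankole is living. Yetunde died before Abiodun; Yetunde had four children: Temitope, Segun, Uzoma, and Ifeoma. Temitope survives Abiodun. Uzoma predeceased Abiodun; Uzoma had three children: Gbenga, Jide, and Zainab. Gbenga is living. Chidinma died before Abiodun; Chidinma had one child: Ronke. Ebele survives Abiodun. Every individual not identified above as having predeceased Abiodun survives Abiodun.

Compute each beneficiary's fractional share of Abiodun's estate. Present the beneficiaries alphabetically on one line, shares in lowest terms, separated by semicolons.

Kehinde, as surviving spouse, takes 2/3.
The remaining 1/3 passes to Abiodun's descendants per stirpes.
Folake left no surviving issue, so that branch lapses and is disregarded.
The 1/3 is divided into 3 equal shares of 1/9 among Morounke, Chidinma, Ebele.
Morounke predeceased; the 1/9 allotted to Morounke's branch passes to Morounke's issue by representation.
The 1/9 is divided into 2 equal shares of 1/18 among Bankole, Yetunde.
Bankole is living and takes 1/18.
Yetunde predeceased; the 1/18 allotted to Yetunde's branch passes to Yetunde's issue by representation.
The 1/18 is divided into 4 equal shares of 1/72 among Temitope, Segun, Uzoma, Ifeoma.
Temitope is living and takes 1/72.
Segun is living and takes 1/72.
Uzoma predeceased; the 1/72 allotted to Uzoma's branch passes to Uzoma's issue by representation.
The 1/72 is divided into 3 equal shares of 1/216 among Gbenga, Jide, Zainab.
Gbenga is living and takes 1/216.
Jide is living and takes 1/216.
Zainab is living and takes 1/216.
Ifeoma is living and takes 1/72.
Chidinma predeceased; the 1/9 allotted to Chidinma's branch passes to Chidinma's issue by representation.
Ronke is the sole taker at this level and receives the full 1/9.
Ebele is living and takes 1/9.

Bankole 1/18; Ebele 1/9; Gbenga 1/216; Ifeoma 1/72; Jide 1/216; Kehinde 2/3; Ronke 1/9; Segun 1/72; Temitope 1/72; Zainab 1/216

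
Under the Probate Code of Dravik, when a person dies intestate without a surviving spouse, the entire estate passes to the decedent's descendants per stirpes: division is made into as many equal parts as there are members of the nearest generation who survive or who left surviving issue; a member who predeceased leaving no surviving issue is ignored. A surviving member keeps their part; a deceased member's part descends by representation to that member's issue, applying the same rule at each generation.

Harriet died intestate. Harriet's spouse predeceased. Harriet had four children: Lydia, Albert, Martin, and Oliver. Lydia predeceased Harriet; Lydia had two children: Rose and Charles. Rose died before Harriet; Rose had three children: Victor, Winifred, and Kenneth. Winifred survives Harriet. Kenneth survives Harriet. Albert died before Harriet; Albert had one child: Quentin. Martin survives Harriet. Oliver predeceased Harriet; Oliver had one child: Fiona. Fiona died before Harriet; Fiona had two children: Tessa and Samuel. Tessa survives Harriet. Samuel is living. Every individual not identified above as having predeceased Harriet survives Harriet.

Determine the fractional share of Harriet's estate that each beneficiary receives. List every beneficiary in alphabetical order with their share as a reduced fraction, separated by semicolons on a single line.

Charles 1/8; Kenneth 1/24; Martin 1/4; Quentin 1/4; Samuel 1/8; Tessa 1/8; Victor 1/24; Winifred 1/24

There is no surviving spouse, so the entire estate passes to Harriet's descendants per stirpes.
The estate is divided into 4 equal shares of 1/4 among Lydia, Albert, Martin, Oliver.
Lydia predeceased; the 1/4 allotted to Lydia's branch passes to Lydia's issue by representation.
The 1/4 is divided into 2 equal shares of 1/8 among Rose, Charles.
Rose predeceased; the 1/8 allotted to Rose's branch passes to Rose's issue by representation.
The 1/8 is divided into 3 equal shares of 1/24 among Victor, Winifred, Kenneth.
Victor is living and takes 1/24.
Winifred is living and takes 1/24.
Kenneth is living and takes 1/24.
Charles is living and takes 1/8.
Albert predeceased; the 1/4 allotted to Albert's branch passes to Albert's issue by representation.
Quentin is the sole taker at this level and receives the full 1/4.
Martin is living and takes 1/4.
Oliver predeceased; the 1/4 allotted to Oliver's branch passes to Oliver's issue by representation.
Fiona's line is the sole branch at this level, so the full 1/4 passes to Fiona's issue by representation.
The 1/4 is divided into 2 equal shares of 1/8 among Tessa, Samuel.
Tessa is living and takes 1/8.
Samuel is living and takes 1/8.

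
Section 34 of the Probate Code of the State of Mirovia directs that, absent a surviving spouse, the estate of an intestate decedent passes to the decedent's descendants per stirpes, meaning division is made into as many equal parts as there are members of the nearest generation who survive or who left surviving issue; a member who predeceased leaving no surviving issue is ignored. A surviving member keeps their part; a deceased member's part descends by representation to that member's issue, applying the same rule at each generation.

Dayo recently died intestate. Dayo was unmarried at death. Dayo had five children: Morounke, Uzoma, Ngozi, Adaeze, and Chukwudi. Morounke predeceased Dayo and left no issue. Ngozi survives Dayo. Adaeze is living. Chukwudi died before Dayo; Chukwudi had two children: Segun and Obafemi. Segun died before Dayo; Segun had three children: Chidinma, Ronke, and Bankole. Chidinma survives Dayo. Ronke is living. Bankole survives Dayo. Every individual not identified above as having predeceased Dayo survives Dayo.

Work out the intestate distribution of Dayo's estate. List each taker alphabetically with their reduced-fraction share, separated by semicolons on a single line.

Adaeze 1/4; Bankole 1/24; Chidinma 1/24; Ngozi 1/4; Obafemi 1/8; Ronke 1/24; Uzoma 1/4

There is no surviving spouse, so the entire estate passes to Dayo's descendants per stirpes.
Morounke left no surviving issue, so that branch lapses and is disregarded.
The estate is divided into 4 equal shares of 1/4 among Uzoma, Ngozi, Adaeze, Chukwudi.
Uzoma is living and takes 1/4.
Ngozi is living and takes 1/4.
Adaeze is living and takes 1/4.
Chukwudi predeceased; the 1/4 allotted to Chukwudi's branch passes to Chukwudi's issue by representation.
The 1/4 is divided into 2 equal shares of 1/8 among Segun, Obafemi.
Segun predeceased; the 1/8 allotted to Segun's branch passes to Segun's issue by representation.
The 1/8 is divided into 3 equal shares of 1/24 among Chidinma, Ronke, Bankole.
Chidinma is living and takes 1/24.
Ronke is living and takes 1/24.
Bankole is living and takes 1/24.
Obafemi is living and takes 1/8.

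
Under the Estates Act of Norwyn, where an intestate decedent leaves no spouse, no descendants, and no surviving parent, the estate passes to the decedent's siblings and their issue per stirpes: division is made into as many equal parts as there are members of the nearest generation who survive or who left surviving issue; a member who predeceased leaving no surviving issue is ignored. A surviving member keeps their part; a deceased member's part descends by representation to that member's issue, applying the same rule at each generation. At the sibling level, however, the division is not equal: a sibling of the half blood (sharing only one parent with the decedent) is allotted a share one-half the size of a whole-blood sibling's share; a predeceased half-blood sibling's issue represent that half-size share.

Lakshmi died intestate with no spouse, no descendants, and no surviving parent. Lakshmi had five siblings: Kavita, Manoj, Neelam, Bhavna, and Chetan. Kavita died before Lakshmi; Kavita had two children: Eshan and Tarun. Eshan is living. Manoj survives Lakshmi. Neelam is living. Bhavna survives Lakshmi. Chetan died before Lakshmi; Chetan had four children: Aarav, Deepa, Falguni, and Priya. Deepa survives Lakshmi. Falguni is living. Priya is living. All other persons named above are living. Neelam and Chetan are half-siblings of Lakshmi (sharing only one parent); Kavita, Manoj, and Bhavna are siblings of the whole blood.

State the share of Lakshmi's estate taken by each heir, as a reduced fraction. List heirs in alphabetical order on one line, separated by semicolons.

Aarav 1/32; Bhavna 1/4; Deepa 1/32; Eshan 1/8; Falguni 1/32; Manoj 1/4; Neelam 1/8; Priya 1/32; Tarun 1/8

No spouse, descendants, or parent survives, so the estate passes to Lakshmi's siblings per stirpes.
Half-blood siblings count for one-half the weight of whole-blood siblings at the initial division.
Dividing 1 in proportion to weights (total weight 4): Kavita (weight 1) → 1/4; Manoj (weight 1) → 1/4; Neelam (weight 1/2) → 1/8; Bhavna (weight 1) → 1/4; Chetan (weight 1/2) → 1/8.
Kavita predeceased; the 1/4 allotted to Kavita's branch passes to Kavita's issue by representation.
The 1/4 is divided into 2 equal shares of 1/8 among Eshan, Tarun.
Eshan is living and takes 1/8.
Tarun is living and takes 1/8.
Manoj is living and takes 1/4.
Neelam is living and takes 1/8.
Bhavna is living and takes 1/4.
Chetan predeceased; the 1/8 allotted to Chetan's branch passes to Chetan's issue by representation.
The 1/8 is divided into 4 equal shares of 1/32 among Aarav, Deepa, Falguni, Priya.
Aarav is living and takes 1/32.
Deepa is living and takes 1/32.
Falguni is living and takes 1/32.
Priya is living and takes 1/32.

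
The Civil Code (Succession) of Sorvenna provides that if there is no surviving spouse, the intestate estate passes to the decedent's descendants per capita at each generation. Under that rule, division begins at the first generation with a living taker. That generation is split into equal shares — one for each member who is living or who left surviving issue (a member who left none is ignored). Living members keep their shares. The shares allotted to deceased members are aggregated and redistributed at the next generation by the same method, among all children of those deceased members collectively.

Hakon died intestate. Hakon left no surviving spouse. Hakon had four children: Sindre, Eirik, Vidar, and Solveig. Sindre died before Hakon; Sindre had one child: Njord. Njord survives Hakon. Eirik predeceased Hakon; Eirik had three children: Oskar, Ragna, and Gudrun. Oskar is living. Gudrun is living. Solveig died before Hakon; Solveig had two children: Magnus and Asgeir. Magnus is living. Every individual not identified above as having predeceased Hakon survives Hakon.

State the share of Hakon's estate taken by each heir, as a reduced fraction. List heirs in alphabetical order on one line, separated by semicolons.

There is no surviving spouse, so the entire estate passes to Hakon's descendants per capita at each generation.
At generation 1 (Sindre, Eirik, Vidar, Solveig) there are 4 shares of (1)/4 = 1/4 each.
Living: Vidar — each takes 1/4.
Deceased: Sindre, Eirik, and Solveig. Their combined 3/4 is pooled and carried to generation 2.
At generation 2 (Njord, Oskar, Ragna, Gudrun, Magnus, Asgeir) there are 6 shares of (3/4)/6 = 1/8 each.
Living: Njord, Oskar, Ragna, Gudrun, Magnus, and Asgeir — each takes 1/8.

Asgeir 1/8; Gudrun 1/8; Magnus 1/8; Njord 1/8; Oskar 1/8; Ragna 1/8; Vidar 1/4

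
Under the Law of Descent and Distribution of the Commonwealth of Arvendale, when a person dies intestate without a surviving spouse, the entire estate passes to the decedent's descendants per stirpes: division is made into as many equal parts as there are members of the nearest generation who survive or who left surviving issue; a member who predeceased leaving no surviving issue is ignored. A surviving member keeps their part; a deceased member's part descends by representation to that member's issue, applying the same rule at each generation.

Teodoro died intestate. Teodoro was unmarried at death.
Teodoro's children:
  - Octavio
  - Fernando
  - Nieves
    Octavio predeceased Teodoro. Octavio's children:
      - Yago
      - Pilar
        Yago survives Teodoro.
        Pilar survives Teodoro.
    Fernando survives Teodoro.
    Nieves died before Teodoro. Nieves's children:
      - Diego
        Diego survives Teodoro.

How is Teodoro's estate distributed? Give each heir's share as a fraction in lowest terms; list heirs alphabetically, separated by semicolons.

Diego 1/3; Fernando 1/3; Pilar 1/6; Yago 1/6

There is no surviving spouse, so the entire estate passes to Teodoro's descendants per stirpes.
The estate is divided into 3 equal shares of 1/3 among Octavio, Fernando, Nieves.
Octavio predeceased; the 1/3 allotted to Octavio's branch passes to Octavio's issue by representation.
The 1/3 is divided into 2 equal shares of 1/6 among Yago, Pilar.
Yago is living and takes 1/6.
Pilar is living and takes 1/6.
Fernando is living and takes 1/3.
Nieves predeceased; the 1/3 allotted to Nieves's branch passes to Nieves's issue by representation.
Diego is the sole taker at this level and receives the full 1/3.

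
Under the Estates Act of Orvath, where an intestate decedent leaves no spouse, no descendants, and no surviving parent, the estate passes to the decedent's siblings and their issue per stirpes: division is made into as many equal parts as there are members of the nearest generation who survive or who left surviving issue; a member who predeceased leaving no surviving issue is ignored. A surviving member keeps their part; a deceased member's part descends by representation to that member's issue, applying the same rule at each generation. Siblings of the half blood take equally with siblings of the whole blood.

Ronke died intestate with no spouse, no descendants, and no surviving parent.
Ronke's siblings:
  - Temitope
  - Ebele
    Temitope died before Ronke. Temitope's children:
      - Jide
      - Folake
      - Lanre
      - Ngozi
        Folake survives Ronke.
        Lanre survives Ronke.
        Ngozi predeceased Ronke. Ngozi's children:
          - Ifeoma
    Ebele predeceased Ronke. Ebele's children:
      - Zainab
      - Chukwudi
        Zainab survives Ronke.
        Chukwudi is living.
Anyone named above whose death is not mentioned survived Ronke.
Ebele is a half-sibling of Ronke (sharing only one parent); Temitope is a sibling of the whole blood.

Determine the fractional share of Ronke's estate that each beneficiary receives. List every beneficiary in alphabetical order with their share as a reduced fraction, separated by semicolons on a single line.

No spouse, descendants, or parent survives, so the estate passes to Ronke's siblings per stirpes.
Half-blood and whole-blood siblings take equally under the stated rule.
The estate is divided into 2 equal shares of 1/2 among Temitope, Ebele.
Temitope predeceased; the 1/2 allotted to Temitope's branch passes to Temitope's issue by representation.
The 1/2 is divided into 4 equal shares of 1/8 among Jide, Folake, Lanre, Ngozi.
Jide is living and takes 1/8.
Folake is living and takes 1/8.
Lanre is living and takes 1/8.
Ngozi predeceased; the 1/8 allotted to Ngozi's branch passes to Ngozi's issue by representation.
Ifeoma is the sole taker at this level and receives the full 1/8.
Ebele predeceased; the 1/2 allotted to Ebele's branch passes to Ebele's issue by representation.
The 1/2 is divided into 2 equal shares of 1/4 among Zainab, Chukwudi.
Zainab is living and takes 1/4.
Chukwudi is living and takes 1/4.

Chukwudi 1/4; Folake 1/8; Ifeoma 1/8; Jide 1/8; Lanre 1/8; Zainab 1/4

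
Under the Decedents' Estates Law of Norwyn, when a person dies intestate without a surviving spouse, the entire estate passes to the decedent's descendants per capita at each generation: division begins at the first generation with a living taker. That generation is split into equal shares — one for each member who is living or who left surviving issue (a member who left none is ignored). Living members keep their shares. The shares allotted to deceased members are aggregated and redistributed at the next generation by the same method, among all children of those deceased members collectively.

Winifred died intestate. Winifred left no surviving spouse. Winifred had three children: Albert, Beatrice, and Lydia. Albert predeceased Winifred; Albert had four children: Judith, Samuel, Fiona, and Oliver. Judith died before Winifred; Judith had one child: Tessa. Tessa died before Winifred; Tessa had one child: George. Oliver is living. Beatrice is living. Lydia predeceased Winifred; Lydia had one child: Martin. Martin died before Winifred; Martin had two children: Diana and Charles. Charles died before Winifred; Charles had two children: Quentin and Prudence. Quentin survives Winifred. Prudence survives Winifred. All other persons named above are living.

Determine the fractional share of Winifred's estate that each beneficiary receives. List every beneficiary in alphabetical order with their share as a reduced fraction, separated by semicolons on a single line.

Beatrice 1/3; Diana 4/45; Fiona 2/15; George 8/135; Oliver 2/15; Prudence 8/135; Quentin 8/135; Samuel 2/15

There is no surviving spouse, so the entire estate passes to Winifred's descendants per capita at each generation.
At generation 1 (Albert, Beatrice, Lydia) there are 3 shares of (1)/3 = 1/3 each.
Living: Beatrice — each takes 1/3.
Deceased: Albert and Lydia. Their combined 2/3 is pooled and carried to generation 2.
At generation 2 (Judith, Samuel, Fiona, Oliver, Martin) there are 5 shares of (2/3)/5 = 2/15 each.
Living: Samuel, Fiona, and Oliver — each takes 2/15.
Deceased: Judith and Martin. Their combined 4/15 is pooled and carried to generation 3.
At generation 3 (Tessa, Diana, Charles) there are 3 shares of (4/15)/3 = 4/45 each.
Living: Diana — each takes 4/45.
Deceased: Tessa and Charles. Their combined 8/45 is pooled and carried to generation 4.
At generation 4 (George, Quentin, Prudence) there are 3 shares of (8/45)/3 = 8/135 each.
Living: George, Quentin, and Prudence — each takes 8/135.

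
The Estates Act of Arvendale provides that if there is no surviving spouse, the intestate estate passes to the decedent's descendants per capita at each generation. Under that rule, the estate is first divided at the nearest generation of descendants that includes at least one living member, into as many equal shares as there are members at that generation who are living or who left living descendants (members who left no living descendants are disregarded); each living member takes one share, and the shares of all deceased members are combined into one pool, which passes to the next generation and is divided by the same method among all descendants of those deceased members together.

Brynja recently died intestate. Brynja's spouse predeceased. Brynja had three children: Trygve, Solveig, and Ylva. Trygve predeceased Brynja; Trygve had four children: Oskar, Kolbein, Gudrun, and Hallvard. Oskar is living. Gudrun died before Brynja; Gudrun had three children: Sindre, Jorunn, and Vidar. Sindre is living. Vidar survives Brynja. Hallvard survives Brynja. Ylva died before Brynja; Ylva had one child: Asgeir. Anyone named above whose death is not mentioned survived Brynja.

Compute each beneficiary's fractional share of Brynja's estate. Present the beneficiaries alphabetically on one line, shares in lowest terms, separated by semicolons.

Asgeir 2/15; Hallvard 2/15; Jorunn 2/45; Kolbein 2/15; Oskar 2/15; Sindre 2/45; Solveig 1/3; Vidar 2/45

There is no surviving spouse, so the entire estate passes to Brynja's descendants per capita at each generation.
At generation 1 (Trygve, Solveig, Ylva) there are 3 shares of (1)/3 = 1/3 each.
Living: Solveig — each takes 1/3.
Deceased: Trygve and Ylva. Their combined 2/3 is pooled and carried to generation 2.
At generation 2 (Oskar, Kolbein, Gudrun, Hallvard, Asgeir) there are 5 shares of (2/3)/5 = 2/15 each.
Living: Oskar, Kolbein, Hallvard, and Asgeir — each takes 2/15.
Deceased: Gudrun. That 2/15 share is carried to generation 3.
At generation 3 (Sindre, Jorunn, Vidar) there are 3 shares of (2/15)/3 = 2/45 each.
Living: Sindre, Jorunn, and Vidar — each takes 2/45.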